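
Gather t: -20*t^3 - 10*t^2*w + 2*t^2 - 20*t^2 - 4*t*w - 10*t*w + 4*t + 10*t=-20*t^3 + t^2*(-10*w - 18) + t*(14 - 14*w)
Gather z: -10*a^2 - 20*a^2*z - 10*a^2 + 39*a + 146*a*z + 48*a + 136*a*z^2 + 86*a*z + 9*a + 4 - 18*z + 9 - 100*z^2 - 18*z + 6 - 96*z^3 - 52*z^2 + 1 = -20*a^2 + 96*a - 96*z^3 + z^2*(136*a - 152) + z*(-20*a^2 + 232*a - 36) + 20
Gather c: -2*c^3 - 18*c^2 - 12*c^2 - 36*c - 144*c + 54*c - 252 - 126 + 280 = -2*c^3 - 30*c^2 - 126*c - 98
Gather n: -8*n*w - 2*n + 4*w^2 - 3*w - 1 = n*(-8*w - 2) + 4*w^2 - 3*w - 1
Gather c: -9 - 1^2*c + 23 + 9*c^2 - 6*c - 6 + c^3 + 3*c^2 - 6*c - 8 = c^3 + 12*c^2 - 13*c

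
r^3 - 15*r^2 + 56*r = r*(r - 8)*(r - 7)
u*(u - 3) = u^2 - 3*u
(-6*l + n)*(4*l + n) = -24*l^2 - 2*l*n + n^2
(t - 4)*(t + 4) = t^2 - 16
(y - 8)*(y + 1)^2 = y^3 - 6*y^2 - 15*y - 8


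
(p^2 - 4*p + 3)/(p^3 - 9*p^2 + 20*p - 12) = (p - 3)/(p^2 - 8*p + 12)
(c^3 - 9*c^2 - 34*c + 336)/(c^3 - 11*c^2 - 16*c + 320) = (c^2 - c - 42)/(c^2 - 3*c - 40)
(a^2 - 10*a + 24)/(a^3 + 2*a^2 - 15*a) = (a^2 - 10*a + 24)/(a*(a^2 + 2*a - 15))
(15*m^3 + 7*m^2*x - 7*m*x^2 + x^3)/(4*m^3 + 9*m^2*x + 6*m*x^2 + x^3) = (15*m^2 - 8*m*x + x^2)/(4*m^2 + 5*m*x + x^2)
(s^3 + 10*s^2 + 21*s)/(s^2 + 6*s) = (s^2 + 10*s + 21)/(s + 6)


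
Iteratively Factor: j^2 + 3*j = (j)*(j + 3)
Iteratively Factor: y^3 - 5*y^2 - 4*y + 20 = (y - 5)*(y^2 - 4) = (y - 5)*(y + 2)*(y - 2)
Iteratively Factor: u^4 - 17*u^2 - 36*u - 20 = (u + 2)*(u^3 - 2*u^2 - 13*u - 10) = (u + 1)*(u + 2)*(u^2 - 3*u - 10) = (u - 5)*(u + 1)*(u + 2)*(u + 2)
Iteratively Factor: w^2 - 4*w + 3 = (w - 1)*(w - 3)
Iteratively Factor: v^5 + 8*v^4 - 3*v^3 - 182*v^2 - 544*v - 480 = (v + 4)*(v^4 + 4*v^3 - 19*v^2 - 106*v - 120) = (v + 4)^2*(v^3 - 19*v - 30) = (v + 3)*(v + 4)^2*(v^2 - 3*v - 10) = (v + 2)*(v + 3)*(v + 4)^2*(v - 5)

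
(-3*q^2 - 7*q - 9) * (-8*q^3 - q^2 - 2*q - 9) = 24*q^5 + 59*q^4 + 85*q^3 + 50*q^2 + 81*q + 81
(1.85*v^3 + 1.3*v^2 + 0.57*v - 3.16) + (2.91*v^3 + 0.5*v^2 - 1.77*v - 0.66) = 4.76*v^3 + 1.8*v^2 - 1.2*v - 3.82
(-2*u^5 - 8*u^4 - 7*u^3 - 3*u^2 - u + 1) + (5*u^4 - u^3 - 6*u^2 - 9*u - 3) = -2*u^5 - 3*u^4 - 8*u^3 - 9*u^2 - 10*u - 2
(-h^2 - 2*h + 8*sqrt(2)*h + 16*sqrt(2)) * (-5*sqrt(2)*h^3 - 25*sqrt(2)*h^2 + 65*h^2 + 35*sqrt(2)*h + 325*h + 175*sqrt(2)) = 5*sqrt(2)*h^5 - 145*h^4 + 35*sqrt(2)*h^4 - 1015*h^3 + 535*sqrt(2)*h^3 - 890*h^2 + 3395*sqrt(2)*h^2 + 3920*h + 4850*sqrt(2)*h + 5600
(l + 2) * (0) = 0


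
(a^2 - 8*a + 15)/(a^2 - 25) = (a - 3)/(a + 5)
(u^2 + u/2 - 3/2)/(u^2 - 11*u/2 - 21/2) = (u - 1)/(u - 7)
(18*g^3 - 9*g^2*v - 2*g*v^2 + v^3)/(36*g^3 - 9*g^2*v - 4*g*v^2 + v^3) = (-2*g + v)/(-4*g + v)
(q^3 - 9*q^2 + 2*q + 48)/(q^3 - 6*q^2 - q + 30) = (q - 8)/(q - 5)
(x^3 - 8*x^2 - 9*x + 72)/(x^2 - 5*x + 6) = (x^2 - 5*x - 24)/(x - 2)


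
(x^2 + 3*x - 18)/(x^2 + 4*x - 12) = (x - 3)/(x - 2)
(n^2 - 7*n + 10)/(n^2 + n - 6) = (n - 5)/(n + 3)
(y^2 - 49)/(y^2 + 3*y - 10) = (y^2 - 49)/(y^2 + 3*y - 10)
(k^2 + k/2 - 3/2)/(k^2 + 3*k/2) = (k - 1)/k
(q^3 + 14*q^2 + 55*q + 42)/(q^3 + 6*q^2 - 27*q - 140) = (q^2 + 7*q + 6)/(q^2 - q - 20)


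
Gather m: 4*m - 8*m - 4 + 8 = 4 - 4*m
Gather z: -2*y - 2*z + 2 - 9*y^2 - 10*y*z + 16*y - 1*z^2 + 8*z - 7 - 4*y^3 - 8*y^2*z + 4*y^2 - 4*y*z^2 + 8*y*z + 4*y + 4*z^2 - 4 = -4*y^3 - 5*y^2 + 18*y + z^2*(3 - 4*y) + z*(-8*y^2 - 2*y + 6) - 9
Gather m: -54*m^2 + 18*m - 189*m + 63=-54*m^2 - 171*m + 63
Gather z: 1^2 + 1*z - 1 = z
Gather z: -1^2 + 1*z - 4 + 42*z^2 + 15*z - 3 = 42*z^2 + 16*z - 8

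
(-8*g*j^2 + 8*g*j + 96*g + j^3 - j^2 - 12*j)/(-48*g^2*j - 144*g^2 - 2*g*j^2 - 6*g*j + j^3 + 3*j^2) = (j - 4)/(6*g + j)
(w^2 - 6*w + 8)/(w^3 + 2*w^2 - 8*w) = (w - 4)/(w*(w + 4))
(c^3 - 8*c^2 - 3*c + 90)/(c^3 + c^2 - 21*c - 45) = (c - 6)/(c + 3)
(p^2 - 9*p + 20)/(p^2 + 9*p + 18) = (p^2 - 9*p + 20)/(p^2 + 9*p + 18)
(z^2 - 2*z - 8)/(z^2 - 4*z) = (z + 2)/z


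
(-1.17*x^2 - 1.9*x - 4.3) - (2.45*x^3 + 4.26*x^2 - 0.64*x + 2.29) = -2.45*x^3 - 5.43*x^2 - 1.26*x - 6.59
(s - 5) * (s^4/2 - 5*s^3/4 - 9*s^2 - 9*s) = s^5/2 - 15*s^4/4 - 11*s^3/4 + 36*s^2 + 45*s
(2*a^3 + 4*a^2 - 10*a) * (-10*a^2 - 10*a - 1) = -20*a^5 - 60*a^4 + 58*a^3 + 96*a^2 + 10*a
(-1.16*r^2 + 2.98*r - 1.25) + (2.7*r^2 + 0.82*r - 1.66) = 1.54*r^2 + 3.8*r - 2.91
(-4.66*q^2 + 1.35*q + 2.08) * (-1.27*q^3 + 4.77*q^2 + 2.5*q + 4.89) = 5.9182*q^5 - 23.9427*q^4 - 7.8521*q^3 - 9.4908*q^2 + 11.8015*q + 10.1712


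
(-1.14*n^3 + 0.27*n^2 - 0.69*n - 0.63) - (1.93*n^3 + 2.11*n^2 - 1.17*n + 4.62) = -3.07*n^3 - 1.84*n^2 + 0.48*n - 5.25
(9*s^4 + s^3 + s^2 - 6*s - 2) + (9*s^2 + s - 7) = 9*s^4 + s^3 + 10*s^2 - 5*s - 9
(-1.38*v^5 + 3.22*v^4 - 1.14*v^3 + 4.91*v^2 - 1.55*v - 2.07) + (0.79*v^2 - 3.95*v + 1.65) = -1.38*v^5 + 3.22*v^4 - 1.14*v^3 + 5.7*v^2 - 5.5*v - 0.42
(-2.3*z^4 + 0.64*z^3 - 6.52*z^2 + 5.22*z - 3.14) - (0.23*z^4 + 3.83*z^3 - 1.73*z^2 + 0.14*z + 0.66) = -2.53*z^4 - 3.19*z^3 - 4.79*z^2 + 5.08*z - 3.8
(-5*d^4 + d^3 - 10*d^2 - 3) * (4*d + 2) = -20*d^5 - 6*d^4 - 38*d^3 - 20*d^2 - 12*d - 6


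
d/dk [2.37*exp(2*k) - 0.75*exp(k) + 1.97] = (4.74*exp(k) - 0.75)*exp(k)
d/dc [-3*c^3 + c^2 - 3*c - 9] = -9*c^2 + 2*c - 3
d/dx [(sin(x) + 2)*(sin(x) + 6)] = 2*(sin(x) + 4)*cos(x)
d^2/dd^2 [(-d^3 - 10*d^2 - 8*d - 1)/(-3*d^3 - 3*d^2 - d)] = 2*(81*d^6 + 207*d^5 + 180*d^4 + 91*d^3 + 36*d^2 + 9*d + 1)/(d^3*(27*d^6 + 81*d^5 + 108*d^4 + 81*d^3 + 36*d^2 + 9*d + 1))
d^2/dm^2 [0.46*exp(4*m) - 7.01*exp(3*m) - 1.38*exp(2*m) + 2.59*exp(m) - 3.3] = (7.36*exp(3*m) - 63.09*exp(2*m) - 5.52*exp(m) + 2.59)*exp(m)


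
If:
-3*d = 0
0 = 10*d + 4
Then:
No Solution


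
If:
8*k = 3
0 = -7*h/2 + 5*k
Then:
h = 15/28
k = 3/8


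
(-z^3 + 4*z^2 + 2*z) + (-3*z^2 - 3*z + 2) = -z^3 + z^2 - z + 2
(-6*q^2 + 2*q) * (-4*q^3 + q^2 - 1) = 24*q^5 - 14*q^4 + 2*q^3 + 6*q^2 - 2*q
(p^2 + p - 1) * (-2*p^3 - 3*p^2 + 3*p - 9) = -2*p^5 - 5*p^4 + 2*p^3 - 3*p^2 - 12*p + 9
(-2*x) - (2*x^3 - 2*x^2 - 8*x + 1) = -2*x^3 + 2*x^2 + 6*x - 1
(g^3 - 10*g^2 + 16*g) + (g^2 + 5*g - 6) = g^3 - 9*g^2 + 21*g - 6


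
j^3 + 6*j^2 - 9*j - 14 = (j - 2)*(j + 1)*(j + 7)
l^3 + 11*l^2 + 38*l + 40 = (l + 2)*(l + 4)*(l + 5)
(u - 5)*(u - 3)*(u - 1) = u^3 - 9*u^2 + 23*u - 15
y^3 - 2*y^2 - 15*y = y*(y - 5)*(y + 3)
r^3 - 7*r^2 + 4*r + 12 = (r - 6)*(r - 2)*(r + 1)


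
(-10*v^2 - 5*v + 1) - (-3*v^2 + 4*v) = -7*v^2 - 9*v + 1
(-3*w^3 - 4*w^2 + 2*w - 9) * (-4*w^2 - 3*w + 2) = 12*w^5 + 25*w^4 - 2*w^3 + 22*w^2 + 31*w - 18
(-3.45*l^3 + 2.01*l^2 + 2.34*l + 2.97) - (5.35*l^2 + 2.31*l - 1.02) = -3.45*l^3 - 3.34*l^2 + 0.0299999999999998*l + 3.99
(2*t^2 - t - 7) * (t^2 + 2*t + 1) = 2*t^4 + 3*t^3 - 7*t^2 - 15*t - 7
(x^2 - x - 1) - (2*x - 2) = x^2 - 3*x + 1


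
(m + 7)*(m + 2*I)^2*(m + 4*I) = m^4 + 7*m^3 + 8*I*m^3 - 20*m^2 + 56*I*m^2 - 140*m - 16*I*m - 112*I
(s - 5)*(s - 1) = s^2 - 6*s + 5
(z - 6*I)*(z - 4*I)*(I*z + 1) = I*z^3 + 11*z^2 - 34*I*z - 24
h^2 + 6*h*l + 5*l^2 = (h + l)*(h + 5*l)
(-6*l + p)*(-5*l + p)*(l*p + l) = 30*l^3*p + 30*l^3 - 11*l^2*p^2 - 11*l^2*p + l*p^3 + l*p^2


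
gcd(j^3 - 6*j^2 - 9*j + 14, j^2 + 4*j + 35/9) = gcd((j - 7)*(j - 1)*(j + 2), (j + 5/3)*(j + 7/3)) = 1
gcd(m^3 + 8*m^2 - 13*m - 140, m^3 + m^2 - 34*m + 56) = m^2 + 3*m - 28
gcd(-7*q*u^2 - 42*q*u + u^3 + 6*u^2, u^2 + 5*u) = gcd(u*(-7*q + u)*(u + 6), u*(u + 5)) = u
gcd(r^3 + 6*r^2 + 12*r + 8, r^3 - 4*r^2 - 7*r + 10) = r + 2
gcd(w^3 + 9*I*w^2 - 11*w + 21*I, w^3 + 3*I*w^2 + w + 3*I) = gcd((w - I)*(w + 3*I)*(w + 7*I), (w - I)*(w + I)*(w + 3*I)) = w^2 + 2*I*w + 3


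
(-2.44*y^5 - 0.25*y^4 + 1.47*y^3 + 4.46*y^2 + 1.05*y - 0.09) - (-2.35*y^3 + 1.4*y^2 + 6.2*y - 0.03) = -2.44*y^5 - 0.25*y^4 + 3.82*y^3 + 3.06*y^2 - 5.15*y - 0.06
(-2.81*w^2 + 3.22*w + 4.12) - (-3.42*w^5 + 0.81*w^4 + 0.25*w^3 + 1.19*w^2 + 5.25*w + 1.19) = 3.42*w^5 - 0.81*w^4 - 0.25*w^3 - 4.0*w^2 - 2.03*w + 2.93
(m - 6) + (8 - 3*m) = 2 - 2*m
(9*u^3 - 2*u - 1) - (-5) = 9*u^3 - 2*u + 4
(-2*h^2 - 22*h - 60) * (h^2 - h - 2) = -2*h^4 - 20*h^3 - 34*h^2 + 104*h + 120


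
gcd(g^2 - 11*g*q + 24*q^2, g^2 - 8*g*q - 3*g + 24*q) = -g + 8*q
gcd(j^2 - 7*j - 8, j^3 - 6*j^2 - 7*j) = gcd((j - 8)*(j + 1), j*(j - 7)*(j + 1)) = j + 1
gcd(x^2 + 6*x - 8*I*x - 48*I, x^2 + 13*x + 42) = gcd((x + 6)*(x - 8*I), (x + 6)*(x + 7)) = x + 6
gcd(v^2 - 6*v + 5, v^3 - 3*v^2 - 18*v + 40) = v - 5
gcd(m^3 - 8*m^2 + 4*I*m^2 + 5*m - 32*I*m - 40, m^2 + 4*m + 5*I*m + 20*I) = m + 5*I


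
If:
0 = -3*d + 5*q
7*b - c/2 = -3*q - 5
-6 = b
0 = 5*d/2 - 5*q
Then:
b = -6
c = -74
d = 0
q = 0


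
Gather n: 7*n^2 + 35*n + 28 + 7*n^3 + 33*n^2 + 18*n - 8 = 7*n^3 + 40*n^2 + 53*n + 20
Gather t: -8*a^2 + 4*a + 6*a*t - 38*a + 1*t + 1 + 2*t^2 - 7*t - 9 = -8*a^2 - 34*a + 2*t^2 + t*(6*a - 6) - 8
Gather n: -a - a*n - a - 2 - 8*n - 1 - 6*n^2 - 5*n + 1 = -2*a - 6*n^2 + n*(-a - 13) - 2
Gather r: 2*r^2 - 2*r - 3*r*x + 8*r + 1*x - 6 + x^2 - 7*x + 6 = 2*r^2 + r*(6 - 3*x) + x^2 - 6*x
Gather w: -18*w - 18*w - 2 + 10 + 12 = 20 - 36*w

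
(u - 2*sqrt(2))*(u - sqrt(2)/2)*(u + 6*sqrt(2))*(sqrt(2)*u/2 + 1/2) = sqrt(2)*u^4/2 + 4*u^3 - 49*sqrt(2)*u^2/4 - 2*u + 6*sqrt(2)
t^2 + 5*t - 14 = (t - 2)*(t + 7)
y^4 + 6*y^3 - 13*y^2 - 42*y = y*(y - 3)*(y + 2)*(y + 7)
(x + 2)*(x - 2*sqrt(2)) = x^2 - 2*sqrt(2)*x + 2*x - 4*sqrt(2)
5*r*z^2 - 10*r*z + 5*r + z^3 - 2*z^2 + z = (5*r + z)*(z - 1)^2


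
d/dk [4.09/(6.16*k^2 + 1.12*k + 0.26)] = (-50.3888*k - 4.5808)/(6.16*k^2 + 1.12*k + 0.26)^2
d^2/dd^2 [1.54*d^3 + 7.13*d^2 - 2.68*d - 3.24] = 9.24*d + 14.26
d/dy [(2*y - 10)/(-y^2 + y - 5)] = 2*y*(y - 10)/(y^4 - 2*y^3 + 11*y^2 - 10*y + 25)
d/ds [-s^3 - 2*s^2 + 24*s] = -3*s^2 - 4*s + 24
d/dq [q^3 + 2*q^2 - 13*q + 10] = 3*q^2 + 4*q - 13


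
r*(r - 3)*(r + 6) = r^3 + 3*r^2 - 18*r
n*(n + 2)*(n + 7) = n^3 + 9*n^2 + 14*n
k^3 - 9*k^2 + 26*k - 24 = (k - 4)*(k - 3)*(k - 2)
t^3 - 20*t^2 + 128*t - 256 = (t - 8)^2*(t - 4)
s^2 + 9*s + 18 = (s + 3)*(s + 6)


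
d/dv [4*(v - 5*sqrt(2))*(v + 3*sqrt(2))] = 8*v - 8*sqrt(2)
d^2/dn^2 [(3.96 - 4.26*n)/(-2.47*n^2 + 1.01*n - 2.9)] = ((28.1676 - 63.1332*n)*(2.47*n^2 - 1.01*n + 2.9) + (4.26*n - 3.96)*(4.94*n - 1.01)*(9.88*n - 2.02))/(2.47*n^2 - 1.01*n + 2.9)^3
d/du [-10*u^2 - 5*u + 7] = -20*u - 5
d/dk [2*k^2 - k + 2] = 4*k - 1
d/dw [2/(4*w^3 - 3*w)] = 6*(1 - 4*w^2)/(w^2*(4*w^2 - 3)^2)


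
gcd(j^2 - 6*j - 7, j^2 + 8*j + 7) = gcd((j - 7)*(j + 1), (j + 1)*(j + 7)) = j + 1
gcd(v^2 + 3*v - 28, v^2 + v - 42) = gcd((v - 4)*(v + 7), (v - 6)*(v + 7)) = v + 7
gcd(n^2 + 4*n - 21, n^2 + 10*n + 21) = n + 7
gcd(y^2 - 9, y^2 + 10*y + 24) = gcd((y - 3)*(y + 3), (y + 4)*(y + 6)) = 1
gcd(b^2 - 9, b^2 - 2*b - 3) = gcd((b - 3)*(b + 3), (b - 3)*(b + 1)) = b - 3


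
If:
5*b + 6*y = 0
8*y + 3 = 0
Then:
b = 9/20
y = -3/8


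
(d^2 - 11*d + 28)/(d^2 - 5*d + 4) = (d - 7)/(d - 1)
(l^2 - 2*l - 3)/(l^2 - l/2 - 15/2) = 2*(l + 1)/(2*l + 5)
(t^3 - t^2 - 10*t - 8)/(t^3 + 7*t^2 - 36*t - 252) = (t^3 - t^2 - 10*t - 8)/(t^3 + 7*t^2 - 36*t - 252)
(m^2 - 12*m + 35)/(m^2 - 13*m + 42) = (m - 5)/(m - 6)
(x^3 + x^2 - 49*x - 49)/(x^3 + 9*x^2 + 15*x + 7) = (x - 7)/(x + 1)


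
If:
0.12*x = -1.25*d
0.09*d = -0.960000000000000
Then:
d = -10.67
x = 111.11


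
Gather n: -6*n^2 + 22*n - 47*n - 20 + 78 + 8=-6*n^2 - 25*n + 66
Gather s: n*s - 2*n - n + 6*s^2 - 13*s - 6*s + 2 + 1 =-3*n + 6*s^2 + s*(n - 19) + 3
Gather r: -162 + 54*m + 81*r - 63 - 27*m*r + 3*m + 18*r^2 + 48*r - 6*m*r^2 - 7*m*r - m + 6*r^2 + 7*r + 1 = 56*m + r^2*(24 - 6*m) + r*(136 - 34*m) - 224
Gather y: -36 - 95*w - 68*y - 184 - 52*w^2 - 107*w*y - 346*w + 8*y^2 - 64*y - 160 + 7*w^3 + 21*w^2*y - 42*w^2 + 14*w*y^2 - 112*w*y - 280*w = 7*w^3 - 94*w^2 - 721*w + y^2*(14*w + 8) + y*(21*w^2 - 219*w - 132) - 380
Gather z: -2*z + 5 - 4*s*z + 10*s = 10*s + z*(-4*s - 2) + 5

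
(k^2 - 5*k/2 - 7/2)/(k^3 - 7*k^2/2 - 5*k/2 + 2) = (2*k - 7)/(2*k^2 - 9*k + 4)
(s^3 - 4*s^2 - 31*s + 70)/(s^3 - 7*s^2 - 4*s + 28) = (s + 5)/(s + 2)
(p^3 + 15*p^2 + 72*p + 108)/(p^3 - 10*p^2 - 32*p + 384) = (p^2 + 9*p + 18)/(p^2 - 16*p + 64)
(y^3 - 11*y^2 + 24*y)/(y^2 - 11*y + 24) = y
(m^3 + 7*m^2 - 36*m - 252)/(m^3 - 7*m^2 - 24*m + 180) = (m^2 + 13*m + 42)/(m^2 - m - 30)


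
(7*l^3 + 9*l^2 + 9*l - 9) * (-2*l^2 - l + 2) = -14*l^5 - 25*l^4 - 13*l^3 + 27*l^2 + 27*l - 18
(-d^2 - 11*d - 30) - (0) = -d^2 - 11*d - 30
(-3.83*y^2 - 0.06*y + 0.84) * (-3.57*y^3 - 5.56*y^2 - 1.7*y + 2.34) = 13.6731*y^5 + 21.509*y^4 + 3.8458*y^3 - 13.5306*y^2 - 1.5684*y + 1.9656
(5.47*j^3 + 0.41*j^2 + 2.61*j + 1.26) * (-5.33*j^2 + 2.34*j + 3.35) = -29.1551*j^5 + 10.6145*j^4 + 5.3726*j^3 + 0.765099999999999*j^2 + 11.6919*j + 4.221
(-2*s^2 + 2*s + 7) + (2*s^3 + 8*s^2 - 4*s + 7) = 2*s^3 + 6*s^2 - 2*s + 14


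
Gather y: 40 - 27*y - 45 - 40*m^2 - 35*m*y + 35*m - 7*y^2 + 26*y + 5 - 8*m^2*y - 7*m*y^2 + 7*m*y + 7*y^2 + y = -40*m^2 - 7*m*y^2 + 35*m + y*(-8*m^2 - 28*m)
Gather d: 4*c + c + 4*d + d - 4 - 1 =5*c + 5*d - 5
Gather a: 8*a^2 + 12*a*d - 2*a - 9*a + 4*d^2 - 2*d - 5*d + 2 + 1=8*a^2 + a*(12*d - 11) + 4*d^2 - 7*d + 3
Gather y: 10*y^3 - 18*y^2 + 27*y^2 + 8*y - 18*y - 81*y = 10*y^3 + 9*y^2 - 91*y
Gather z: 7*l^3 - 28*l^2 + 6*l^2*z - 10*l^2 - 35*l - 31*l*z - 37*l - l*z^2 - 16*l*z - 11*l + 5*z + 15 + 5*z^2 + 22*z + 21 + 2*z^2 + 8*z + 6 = 7*l^3 - 38*l^2 - 83*l + z^2*(7 - l) + z*(6*l^2 - 47*l + 35) + 42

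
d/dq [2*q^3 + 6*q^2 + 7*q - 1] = 6*q^2 + 12*q + 7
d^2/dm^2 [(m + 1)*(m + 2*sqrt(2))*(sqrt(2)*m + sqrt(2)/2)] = sqrt(2)*(6*m + 3 + 4*sqrt(2))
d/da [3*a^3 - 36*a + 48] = 9*a^2 - 36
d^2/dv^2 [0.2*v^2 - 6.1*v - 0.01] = 0.400000000000000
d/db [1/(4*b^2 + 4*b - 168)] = (-2*b - 1)/(4*(b^2 + b - 42)^2)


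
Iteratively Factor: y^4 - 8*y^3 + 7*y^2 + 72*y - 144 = (y + 3)*(y^3 - 11*y^2 + 40*y - 48) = (y - 4)*(y + 3)*(y^2 - 7*y + 12) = (y - 4)*(y - 3)*(y + 3)*(y - 4)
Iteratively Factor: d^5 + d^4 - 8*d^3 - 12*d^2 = (d + 2)*(d^4 - d^3 - 6*d^2) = d*(d + 2)*(d^3 - d^2 - 6*d) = d^2*(d + 2)*(d^2 - d - 6) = d^2*(d - 3)*(d + 2)*(d + 2)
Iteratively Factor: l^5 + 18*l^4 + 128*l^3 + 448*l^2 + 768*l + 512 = (l + 2)*(l^4 + 16*l^3 + 96*l^2 + 256*l + 256) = (l + 2)*(l + 4)*(l^3 + 12*l^2 + 48*l + 64) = (l + 2)*(l + 4)^2*(l^2 + 8*l + 16) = (l + 2)*(l + 4)^3*(l + 4)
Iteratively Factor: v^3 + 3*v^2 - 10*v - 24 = (v - 3)*(v^2 + 6*v + 8) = (v - 3)*(v + 2)*(v + 4)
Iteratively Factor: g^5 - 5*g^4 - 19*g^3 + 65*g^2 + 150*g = (g - 5)*(g^4 - 19*g^2 - 30*g) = (g - 5)*(g + 3)*(g^3 - 3*g^2 - 10*g) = g*(g - 5)*(g + 3)*(g^2 - 3*g - 10) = g*(g - 5)*(g + 2)*(g + 3)*(g - 5)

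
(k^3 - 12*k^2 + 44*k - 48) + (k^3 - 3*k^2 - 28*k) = 2*k^3 - 15*k^2 + 16*k - 48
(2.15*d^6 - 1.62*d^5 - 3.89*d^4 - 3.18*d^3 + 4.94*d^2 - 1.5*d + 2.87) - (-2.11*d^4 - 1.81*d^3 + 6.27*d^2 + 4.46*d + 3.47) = 2.15*d^6 - 1.62*d^5 - 1.78*d^4 - 1.37*d^3 - 1.33*d^2 - 5.96*d - 0.6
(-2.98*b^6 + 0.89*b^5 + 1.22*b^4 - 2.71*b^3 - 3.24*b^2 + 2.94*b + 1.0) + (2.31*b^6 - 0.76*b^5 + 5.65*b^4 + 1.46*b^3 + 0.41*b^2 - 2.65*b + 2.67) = -0.67*b^6 + 0.13*b^5 + 6.87*b^4 - 1.25*b^3 - 2.83*b^2 + 0.29*b + 3.67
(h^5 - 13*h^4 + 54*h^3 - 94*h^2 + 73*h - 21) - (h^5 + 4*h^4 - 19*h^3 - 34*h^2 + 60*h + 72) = -17*h^4 + 73*h^3 - 60*h^2 + 13*h - 93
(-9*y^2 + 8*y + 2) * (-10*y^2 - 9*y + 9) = 90*y^4 + y^3 - 173*y^2 + 54*y + 18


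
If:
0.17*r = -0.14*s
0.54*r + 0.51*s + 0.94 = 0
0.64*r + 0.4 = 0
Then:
No Solution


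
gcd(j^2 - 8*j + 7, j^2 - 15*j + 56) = j - 7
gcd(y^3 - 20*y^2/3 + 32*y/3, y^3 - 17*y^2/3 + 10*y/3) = y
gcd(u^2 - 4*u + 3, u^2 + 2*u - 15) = u - 3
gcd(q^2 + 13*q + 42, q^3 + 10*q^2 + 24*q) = q + 6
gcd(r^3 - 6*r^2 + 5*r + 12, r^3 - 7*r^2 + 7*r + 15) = r^2 - 2*r - 3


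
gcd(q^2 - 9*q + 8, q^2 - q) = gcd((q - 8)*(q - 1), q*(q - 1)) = q - 1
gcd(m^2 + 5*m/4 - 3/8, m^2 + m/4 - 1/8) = m - 1/4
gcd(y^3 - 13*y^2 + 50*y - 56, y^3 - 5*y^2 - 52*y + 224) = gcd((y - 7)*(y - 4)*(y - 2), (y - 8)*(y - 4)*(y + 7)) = y - 4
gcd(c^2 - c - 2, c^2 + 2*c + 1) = c + 1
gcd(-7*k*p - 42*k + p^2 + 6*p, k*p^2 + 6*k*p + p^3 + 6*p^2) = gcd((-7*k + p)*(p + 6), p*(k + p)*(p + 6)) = p + 6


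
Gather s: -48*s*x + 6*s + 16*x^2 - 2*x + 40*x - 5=s*(6 - 48*x) + 16*x^2 + 38*x - 5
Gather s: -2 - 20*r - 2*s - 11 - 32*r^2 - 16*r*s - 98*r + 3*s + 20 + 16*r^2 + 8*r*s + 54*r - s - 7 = -16*r^2 - 8*r*s - 64*r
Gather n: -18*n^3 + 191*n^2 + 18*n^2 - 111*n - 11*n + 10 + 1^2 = -18*n^3 + 209*n^2 - 122*n + 11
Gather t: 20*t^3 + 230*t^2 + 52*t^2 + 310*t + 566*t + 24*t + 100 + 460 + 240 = 20*t^3 + 282*t^2 + 900*t + 800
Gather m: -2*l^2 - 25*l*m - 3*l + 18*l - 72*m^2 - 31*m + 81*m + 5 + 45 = -2*l^2 + 15*l - 72*m^2 + m*(50 - 25*l) + 50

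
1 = 1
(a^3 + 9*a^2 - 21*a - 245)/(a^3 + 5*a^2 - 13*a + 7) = (a^2 + 2*a - 35)/(a^2 - 2*a + 1)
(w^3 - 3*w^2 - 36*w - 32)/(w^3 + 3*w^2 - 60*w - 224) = (w + 1)/(w + 7)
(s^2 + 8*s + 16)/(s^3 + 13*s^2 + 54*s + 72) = (s + 4)/(s^2 + 9*s + 18)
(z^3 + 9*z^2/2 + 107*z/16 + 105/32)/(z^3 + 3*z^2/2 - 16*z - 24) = (z^2 + 3*z + 35/16)/(z^2 - 16)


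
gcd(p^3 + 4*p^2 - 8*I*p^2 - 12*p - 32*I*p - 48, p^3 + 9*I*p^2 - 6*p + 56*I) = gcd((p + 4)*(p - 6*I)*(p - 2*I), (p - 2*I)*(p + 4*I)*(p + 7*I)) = p - 2*I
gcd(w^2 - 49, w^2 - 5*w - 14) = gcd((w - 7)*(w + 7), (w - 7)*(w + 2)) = w - 7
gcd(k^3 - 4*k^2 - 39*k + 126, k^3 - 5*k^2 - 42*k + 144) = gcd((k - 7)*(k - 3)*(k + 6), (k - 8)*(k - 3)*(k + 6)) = k^2 + 3*k - 18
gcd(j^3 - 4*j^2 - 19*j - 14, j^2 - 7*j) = j - 7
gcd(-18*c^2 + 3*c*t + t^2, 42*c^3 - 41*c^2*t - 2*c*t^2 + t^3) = 6*c + t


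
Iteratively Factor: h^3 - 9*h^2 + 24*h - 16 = (h - 4)*(h^2 - 5*h + 4) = (h - 4)^2*(h - 1)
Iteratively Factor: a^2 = (a)*(a)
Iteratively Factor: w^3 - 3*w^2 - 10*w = (w + 2)*(w^2 - 5*w) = w*(w + 2)*(w - 5)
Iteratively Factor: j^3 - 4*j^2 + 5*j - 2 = (j - 1)*(j^2 - 3*j + 2) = (j - 1)^2*(j - 2)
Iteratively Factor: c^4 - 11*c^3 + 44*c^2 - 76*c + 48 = (c - 4)*(c^3 - 7*c^2 + 16*c - 12) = (c - 4)*(c - 2)*(c^2 - 5*c + 6) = (c - 4)*(c - 3)*(c - 2)*(c - 2)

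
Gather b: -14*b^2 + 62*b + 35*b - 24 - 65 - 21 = -14*b^2 + 97*b - 110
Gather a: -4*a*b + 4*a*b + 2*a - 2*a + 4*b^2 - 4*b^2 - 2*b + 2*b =0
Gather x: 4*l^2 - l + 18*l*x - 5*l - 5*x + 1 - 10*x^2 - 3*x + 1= 4*l^2 - 6*l - 10*x^2 + x*(18*l - 8) + 2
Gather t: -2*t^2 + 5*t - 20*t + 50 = -2*t^2 - 15*t + 50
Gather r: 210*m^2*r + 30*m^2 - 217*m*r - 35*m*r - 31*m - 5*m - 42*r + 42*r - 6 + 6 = 30*m^2 - 36*m + r*(210*m^2 - 252*m)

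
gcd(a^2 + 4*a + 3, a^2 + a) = a + 1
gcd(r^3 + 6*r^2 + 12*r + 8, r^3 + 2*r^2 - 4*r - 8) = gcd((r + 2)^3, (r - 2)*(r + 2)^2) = r^2 + 4*r + 4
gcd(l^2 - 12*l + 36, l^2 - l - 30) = l - 6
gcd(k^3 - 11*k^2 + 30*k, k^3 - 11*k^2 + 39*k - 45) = k - 5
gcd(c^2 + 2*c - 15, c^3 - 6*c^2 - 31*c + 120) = c^2 + 2*c - 15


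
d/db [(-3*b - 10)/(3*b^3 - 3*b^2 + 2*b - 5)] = (18*b^3 + 81*b^2 - 60*b + 35)/(9*b^6 - 18*b^5 + 21*b^4 - 42*b^3 + 34*b^2 - 20*b + 25)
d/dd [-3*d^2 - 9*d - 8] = -6*d - 9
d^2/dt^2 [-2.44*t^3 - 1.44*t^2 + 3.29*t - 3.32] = -14.64*t - 2.88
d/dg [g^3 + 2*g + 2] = 3*g^2 + 2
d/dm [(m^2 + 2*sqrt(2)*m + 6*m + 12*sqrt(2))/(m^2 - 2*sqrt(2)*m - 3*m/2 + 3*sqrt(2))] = 2*(-15*m^2 - 8*sqrt(2)*m^2 - 36*sqrt(2)*m + 72*sqrt(2) + 120)/(4*m^4 - 16*sqrt(2)*m^3 - 12*m^3 + 41*m^2 + 48*sqrt(2)*m^2 - 96*m - 36*sqrt(2)*m + 72)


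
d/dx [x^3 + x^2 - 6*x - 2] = 3*x^2 + 2*x - 6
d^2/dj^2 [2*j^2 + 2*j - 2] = 4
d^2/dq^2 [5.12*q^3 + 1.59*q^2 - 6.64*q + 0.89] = 30.72*q + 3.18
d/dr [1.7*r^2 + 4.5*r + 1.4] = 3.4*r + 4.5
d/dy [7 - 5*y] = -5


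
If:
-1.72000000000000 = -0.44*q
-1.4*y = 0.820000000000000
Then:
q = 3.91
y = -0.59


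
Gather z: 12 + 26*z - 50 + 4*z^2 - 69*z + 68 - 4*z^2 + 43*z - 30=0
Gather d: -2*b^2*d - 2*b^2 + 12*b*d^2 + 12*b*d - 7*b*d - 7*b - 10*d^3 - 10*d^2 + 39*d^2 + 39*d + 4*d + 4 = -2*b^2 - 7*b - 10*d^3 + d^2*(12*b + 29) + d*(-2*b^2 + 5*b + 43) + 4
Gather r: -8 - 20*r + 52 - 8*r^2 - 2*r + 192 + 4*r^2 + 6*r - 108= -4*r^2 - 16*r + 128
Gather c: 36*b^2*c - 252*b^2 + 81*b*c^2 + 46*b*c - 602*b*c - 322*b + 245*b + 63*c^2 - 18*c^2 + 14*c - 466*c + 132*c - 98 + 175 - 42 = -252*b^2 - 77*b + c^2*(81*b + 45) + c*(36*b^2 - 556*b - 320) + 35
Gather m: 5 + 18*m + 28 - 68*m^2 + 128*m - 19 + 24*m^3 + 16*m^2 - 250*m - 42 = 24*m^3 - 52*m^2 - 104*m - 28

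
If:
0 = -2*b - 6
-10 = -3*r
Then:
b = -3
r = 10/3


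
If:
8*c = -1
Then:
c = -1/8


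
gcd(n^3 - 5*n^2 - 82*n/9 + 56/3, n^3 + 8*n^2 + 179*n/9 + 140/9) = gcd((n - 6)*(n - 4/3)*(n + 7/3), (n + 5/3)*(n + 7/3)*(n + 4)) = n + 7/3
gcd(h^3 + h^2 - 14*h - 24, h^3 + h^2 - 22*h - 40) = h + 2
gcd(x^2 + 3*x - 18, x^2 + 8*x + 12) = x + 6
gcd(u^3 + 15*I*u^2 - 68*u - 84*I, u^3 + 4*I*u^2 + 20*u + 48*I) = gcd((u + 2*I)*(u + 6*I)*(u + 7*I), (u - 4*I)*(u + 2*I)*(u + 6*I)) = u^2 + 8*I*u - 12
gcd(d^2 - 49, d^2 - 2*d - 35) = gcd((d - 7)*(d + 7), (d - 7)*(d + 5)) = d - 7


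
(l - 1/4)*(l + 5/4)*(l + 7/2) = l^3 + 9*l^2/2 + 51*l/16 - 35/32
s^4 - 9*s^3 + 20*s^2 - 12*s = s*(s - 6)*(s - 2)*(s - 1)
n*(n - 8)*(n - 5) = n^3 - 13*n^2 + 40*n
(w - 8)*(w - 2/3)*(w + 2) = w^3 - 20*w^2/3 - 12*w + 32/3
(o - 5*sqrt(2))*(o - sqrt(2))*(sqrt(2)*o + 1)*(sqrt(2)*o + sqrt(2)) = 2*o^4 - 11*sqrt(2)*o^3 + 2*o^3 - 11*sqrt(2)*o^2 + 8*o^2 + 8*o + 10*sqrt(2)*o + 10*sqrt(2)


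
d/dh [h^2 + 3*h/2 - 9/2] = 2*h + 3/2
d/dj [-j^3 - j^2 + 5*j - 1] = -3*j^2 - 2*j + 5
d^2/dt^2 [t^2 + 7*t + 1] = 2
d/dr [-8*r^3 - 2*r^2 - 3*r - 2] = -24*r^2 - 4*r - 3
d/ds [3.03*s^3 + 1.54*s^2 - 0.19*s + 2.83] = 9.09*s^2 + 3.08*s - 0.19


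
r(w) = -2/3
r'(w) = 0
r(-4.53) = -0.67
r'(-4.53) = 0.00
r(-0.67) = -0.67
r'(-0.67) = 0.00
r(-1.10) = -0.67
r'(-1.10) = 0.00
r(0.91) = -0.67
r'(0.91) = 0.00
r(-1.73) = -0.67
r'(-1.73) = 0.00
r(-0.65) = -0.67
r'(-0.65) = 0.00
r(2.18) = -0.67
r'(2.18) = 0.00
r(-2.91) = -0.67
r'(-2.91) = 0.00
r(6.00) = -0.67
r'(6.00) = 0.00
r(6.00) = -0.67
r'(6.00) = 0.00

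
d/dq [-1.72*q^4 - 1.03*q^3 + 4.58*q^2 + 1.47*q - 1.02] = -6.88*q^3 - 3.09*q^2 + 9.16*q + 1.47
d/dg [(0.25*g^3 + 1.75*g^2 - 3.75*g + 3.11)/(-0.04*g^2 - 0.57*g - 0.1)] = (-0.01*g^4 - 0.285*g^3 - 1.2225*g^2 - 0.1012*g + 2.1477)/(0.0016*g^4 + 0.0456*g^3 + 0.3329*g^2 + 0.114*g + 0.01)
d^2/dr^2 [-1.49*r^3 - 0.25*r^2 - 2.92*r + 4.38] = -8.94*r - 0.5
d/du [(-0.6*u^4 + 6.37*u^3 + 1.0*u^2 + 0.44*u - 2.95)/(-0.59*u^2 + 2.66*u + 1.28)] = (0.708*u^5 - 8.5463*u^4 + 30.8164*u^3 + 27.3804*u^2 - 0.920999999999999*u + 8.4102)/(0.3481*u^4 - 3.1388*u^3 + 5.5652*u^2 + 6.8096*u + 1.6384)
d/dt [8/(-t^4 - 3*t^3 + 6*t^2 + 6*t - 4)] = 8*(4*t^3 + 9*t^2 - 12*t - 6)/(t^4 + 3*t^3 - 6*t^2 - 6*t + 4)^2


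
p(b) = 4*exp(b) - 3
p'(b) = 4*exp(b)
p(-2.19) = -2.55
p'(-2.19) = 0.45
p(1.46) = 14.22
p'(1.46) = 17.22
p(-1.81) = -2.35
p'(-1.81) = 0.65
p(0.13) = 1.56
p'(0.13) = 4.56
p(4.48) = 349.94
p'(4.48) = 352.94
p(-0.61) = -0.83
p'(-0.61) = 2.17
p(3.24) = 99.13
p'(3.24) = 102.13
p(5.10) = 653.09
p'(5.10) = 656.09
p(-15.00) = -3.00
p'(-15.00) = 0.00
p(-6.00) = -2.99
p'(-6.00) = 0.01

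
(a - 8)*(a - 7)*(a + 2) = a^3 - 13*a^2 + 26*a + 112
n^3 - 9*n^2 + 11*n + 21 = (n - 7)*(n - 3)*(n + 1)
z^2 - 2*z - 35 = (z - 7)*(z + 5)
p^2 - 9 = (p - 3)*(p + 3)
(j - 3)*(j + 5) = j^2 + 2*j - 15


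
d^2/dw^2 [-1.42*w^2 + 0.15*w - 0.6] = -2.84000000000000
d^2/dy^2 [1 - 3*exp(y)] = -3*exp(y)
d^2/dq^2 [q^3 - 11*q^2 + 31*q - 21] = 6*q - 22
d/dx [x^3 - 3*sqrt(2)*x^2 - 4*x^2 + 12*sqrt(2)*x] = 3*x^2 - 6*sqrt(2)*x - 8*x + 12*sqrt(2)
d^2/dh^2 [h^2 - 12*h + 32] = 2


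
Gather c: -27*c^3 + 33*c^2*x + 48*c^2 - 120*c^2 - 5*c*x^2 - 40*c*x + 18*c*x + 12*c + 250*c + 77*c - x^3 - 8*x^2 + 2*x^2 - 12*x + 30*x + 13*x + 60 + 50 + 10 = -27*c^3 + c^2*(33*x - 72) + c*(-5*x^2 - 22*x + 339) - x^3 - 6*x^2 + 31*x + 120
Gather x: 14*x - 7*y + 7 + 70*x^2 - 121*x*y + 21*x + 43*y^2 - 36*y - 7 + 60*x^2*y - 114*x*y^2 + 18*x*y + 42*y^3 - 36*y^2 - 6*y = x^2*(60*y + 70) + x*(-114*y^2 - 103*y + 35) + 42*y^3 + 7*y^2 - 49*y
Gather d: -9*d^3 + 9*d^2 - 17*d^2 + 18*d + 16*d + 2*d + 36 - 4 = -9*d^3 - 8*d^2 + 36*d + 32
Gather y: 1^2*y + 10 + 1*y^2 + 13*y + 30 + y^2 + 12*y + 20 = 2*y^2 + 26*y + 60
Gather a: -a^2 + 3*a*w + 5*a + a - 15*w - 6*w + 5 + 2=-a^2 + a*(3*w + 6) - 21*w + 7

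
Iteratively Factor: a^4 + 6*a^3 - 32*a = (a)*(a^3 + 6*a^2 - 32) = a*(a + 4)*(a^2 + 2*a - 8) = a*(a + 4)^2*(a - 2)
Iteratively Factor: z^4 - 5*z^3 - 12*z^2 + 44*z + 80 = (z - 5)*(z^3 - 12*z - 16) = (z - 5)*(z + 2)*(z^2 - 2*z - 8) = (z - 5)*(z + 2)^2*(z - 4)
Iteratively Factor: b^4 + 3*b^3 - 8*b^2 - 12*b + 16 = (b - 2)*(b^3 + 5*b^2 + 2*b - 8) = (b - 2)*(b + 2)*(b^2 + 3*b - 4) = (b - 2)*(b + 2)*(b + 4)*(b - 1)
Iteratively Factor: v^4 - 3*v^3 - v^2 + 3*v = (v - 1)*(v^3 - 2*v^2 - 3*v) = (v - 1)*(v + 1)*(v^2 - 3*v) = (v - 3)*(v - 1)*(v + 1)*(v)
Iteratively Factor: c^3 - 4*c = (c)*(c^2 - 4) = c*(c + 2)*(c - 2)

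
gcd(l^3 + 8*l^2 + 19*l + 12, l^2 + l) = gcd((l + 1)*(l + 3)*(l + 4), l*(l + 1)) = l + 1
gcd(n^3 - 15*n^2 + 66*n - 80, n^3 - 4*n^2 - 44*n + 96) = n^2 - 10*n + 16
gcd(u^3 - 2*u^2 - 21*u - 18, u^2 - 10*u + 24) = u - 6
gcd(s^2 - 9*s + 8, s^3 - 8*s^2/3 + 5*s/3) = s - 1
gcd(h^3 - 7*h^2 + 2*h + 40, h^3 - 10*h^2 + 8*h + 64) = h^2 - 2*h - 8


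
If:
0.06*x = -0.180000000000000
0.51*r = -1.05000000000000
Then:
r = -2.06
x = -3.00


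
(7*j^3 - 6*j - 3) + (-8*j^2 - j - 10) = 7*j^3 - 8*j^2 - 7*j - 13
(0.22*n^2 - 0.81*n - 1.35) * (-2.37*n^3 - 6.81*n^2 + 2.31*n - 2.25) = -0.5214*n^5 + 0.4215*n^4 + 9.2238*n^3 + 6.8274*n^2 - 1.296*n + 3.0375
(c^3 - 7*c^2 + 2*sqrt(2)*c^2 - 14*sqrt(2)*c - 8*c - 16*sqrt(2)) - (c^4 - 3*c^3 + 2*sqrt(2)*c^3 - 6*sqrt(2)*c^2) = -c^4 - 2*sqrt(2)*c^3 + 4*c^3 - 7*c^2 + 8*sqrt(2)*c^2 - 14*sqrt(2)*c - 8*c - 16*sqrt(2)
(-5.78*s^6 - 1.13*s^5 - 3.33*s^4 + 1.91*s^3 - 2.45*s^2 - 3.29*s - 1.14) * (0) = 0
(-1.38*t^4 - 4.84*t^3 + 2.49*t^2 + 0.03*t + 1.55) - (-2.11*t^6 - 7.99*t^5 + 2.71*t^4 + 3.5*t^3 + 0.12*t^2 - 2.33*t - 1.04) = 2.11*t^6 + 7.99*t^5 - 4.09*t^4 - 8.34*t^3 + 2.37*t^2 + 2.36*t + 2.59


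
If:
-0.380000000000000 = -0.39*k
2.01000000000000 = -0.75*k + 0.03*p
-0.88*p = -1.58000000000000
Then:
No Solution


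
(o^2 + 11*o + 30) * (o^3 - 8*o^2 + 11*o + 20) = o^5 + 3*o^4 - 47*o^3 - 99*o^2 + 550*o + 600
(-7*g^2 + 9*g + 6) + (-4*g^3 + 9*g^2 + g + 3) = -4*g^3 + 2*g^2 + 10*g + 9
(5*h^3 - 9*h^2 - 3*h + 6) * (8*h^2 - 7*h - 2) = 40*h^5 - 107*h^4 + 29*h^3 + 87*h^2 - 36*h - 12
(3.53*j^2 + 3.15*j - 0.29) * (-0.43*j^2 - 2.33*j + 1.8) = -1.5179*j^4 - 9.5794*j^3 - 0.8608*j^2 + 6.3457*j - 0.522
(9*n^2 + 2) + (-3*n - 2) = 9*n^2 - 3*n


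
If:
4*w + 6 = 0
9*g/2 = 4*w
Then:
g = -4/3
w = -3/2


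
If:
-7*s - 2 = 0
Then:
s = -2/7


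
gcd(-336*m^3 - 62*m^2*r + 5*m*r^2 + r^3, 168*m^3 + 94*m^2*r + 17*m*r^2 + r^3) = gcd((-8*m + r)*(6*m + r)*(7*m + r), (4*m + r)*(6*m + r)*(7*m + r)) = 42*m^2 + 13*m*r + r^2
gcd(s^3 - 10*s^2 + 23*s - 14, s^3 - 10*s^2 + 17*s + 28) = s - 7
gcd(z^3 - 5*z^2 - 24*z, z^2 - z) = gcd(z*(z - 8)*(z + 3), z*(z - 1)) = z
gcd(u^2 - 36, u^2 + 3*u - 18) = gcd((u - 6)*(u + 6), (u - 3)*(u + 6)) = u + 6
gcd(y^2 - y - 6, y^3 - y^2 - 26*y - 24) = 1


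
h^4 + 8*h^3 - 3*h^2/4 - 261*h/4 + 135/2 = (h - 3/2)^2*(h + 5)*(h + 6)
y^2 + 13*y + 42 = (y + 6)*(y + 7)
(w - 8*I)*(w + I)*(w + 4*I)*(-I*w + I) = -I*w^4 - 3*w^3 + I*w^3 + 3*w^2 - 36*I*w^2 + 32*w + 36*I*w - 32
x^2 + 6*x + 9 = (x + 3)^2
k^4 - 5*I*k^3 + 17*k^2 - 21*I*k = k*(k - 7*I)*(k - I)*(k + 3*I)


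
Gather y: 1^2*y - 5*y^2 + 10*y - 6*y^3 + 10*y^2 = -6*y^3 + 5*y^2 + 11*y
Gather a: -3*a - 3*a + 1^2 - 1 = -6*a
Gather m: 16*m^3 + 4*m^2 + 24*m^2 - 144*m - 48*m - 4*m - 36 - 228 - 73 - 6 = 16*m^3 + 28*m^2 - 196*m - 343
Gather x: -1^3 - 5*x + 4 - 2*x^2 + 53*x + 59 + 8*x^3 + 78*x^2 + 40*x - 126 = 8*x^3 + 76*x^2 + 88*x - 64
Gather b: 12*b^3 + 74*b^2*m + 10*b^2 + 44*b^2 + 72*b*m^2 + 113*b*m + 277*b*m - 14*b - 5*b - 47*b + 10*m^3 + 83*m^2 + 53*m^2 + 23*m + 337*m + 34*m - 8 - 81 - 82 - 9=12*b^3 + b^2*(74*m + 54) + b*(72*m^2 + 390*m - 66) + 10*m^3 + 136*m^2 + 394*m - 180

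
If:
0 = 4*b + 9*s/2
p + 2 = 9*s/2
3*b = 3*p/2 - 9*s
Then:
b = -3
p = 10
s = 8/3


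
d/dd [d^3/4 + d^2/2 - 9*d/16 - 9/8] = 3*d^2/4 + d - 9/16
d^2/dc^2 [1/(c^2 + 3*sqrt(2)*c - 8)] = 2*(-c^2 - 3*sqrt(2)*c + (2*c + 3*sqrt(2))^2 + 8)/(c^2 + 3*sqrt(2)*c - 8)^3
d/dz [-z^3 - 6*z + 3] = -3*z^2 - 6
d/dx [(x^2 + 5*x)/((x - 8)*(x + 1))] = 4*(-3*x^2 - 4*x - 10)/(x^4 - 14*x^3 + 33*x^2 + 112*x + 64)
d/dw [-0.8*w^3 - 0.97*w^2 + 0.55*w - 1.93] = -2.4*w^2 - 1.94*w + 0.55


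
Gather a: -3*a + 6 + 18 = 24 - 3*a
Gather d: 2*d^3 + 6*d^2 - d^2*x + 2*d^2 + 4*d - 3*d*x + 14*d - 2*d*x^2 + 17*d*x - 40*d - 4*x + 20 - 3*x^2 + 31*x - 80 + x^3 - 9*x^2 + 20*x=2*d^3 + d^2*(8 - x) + d*(-2*x^2 + 14*x - 22) + x^3 - 12*x^2 + 47*x - 60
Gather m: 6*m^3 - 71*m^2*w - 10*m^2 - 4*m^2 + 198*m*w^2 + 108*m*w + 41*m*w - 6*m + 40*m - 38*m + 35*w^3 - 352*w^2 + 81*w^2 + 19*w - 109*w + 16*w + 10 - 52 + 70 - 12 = 6*m^3 + m^2*(-71*w - 14) + m*(198*w^2 + 149*w - 4) + 35*w^3 - 271*w^2 - 74*w + 16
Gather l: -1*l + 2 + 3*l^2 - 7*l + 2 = 3*l^2 - 8*l + 4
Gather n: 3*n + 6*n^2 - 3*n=6*n^2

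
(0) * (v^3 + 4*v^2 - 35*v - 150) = 0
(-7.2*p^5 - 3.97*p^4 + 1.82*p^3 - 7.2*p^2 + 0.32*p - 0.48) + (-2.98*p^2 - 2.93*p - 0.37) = -7.2*p^5 - 3.97*p^4 + 1.82*p^3 - 10.18*p^2 - 2.61*p - 0.85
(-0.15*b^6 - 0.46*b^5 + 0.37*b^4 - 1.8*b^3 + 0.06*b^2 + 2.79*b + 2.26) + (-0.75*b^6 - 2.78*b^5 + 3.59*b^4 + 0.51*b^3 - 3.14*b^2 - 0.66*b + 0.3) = -0.9*b^6 - 3.24*b^5 + 3.96*b^4 - 1.29*b^3 - 3.08*b^2 + 2.13*b + 2.56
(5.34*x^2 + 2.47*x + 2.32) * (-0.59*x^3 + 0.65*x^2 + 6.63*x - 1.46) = -3.1506*x^5 + 2.0137*x^4 + 35.6409*x^3 + 10.0877*x^2 + 11.7754*x - 3.3872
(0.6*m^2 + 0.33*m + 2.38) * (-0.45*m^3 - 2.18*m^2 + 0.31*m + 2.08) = -0.27*m^5 - 1.4565*m^4 - 1.6044*m^3 - 3.8381*m^2 + 1.4242*m + 4.9504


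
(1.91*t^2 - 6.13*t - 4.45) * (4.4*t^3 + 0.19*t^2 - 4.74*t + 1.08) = 8.404*t^5 - 26.6091*t^4 - 29.7981*t^3 + 30.2735*t^2 + 14.4726*t - 4.806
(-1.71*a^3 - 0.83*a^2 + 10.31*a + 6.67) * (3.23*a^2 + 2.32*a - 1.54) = -5.5233*a^5 - 6.6481*a^4 + 34.0091*a^3 + 46.7415*a^2 - 0.403000000000002*a - 10.2718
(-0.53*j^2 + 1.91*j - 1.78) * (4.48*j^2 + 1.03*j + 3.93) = -2.3744*j^4 + 8.0109*j^3 - 8.09*j^2 + 5.6729*j - 6.9954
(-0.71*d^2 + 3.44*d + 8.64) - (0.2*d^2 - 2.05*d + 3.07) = -0.91*d^2 + 5.49*d + 5.57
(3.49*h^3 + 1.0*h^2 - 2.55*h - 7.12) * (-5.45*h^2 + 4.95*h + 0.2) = -19.0205*h^5 + 11.8255*h^4 + 19.5455*h^3 + 26.3815*h^2 - 35.754*h - 1.424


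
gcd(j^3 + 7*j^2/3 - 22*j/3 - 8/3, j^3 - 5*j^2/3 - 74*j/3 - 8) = j^2 + 13*j/3 + 4/3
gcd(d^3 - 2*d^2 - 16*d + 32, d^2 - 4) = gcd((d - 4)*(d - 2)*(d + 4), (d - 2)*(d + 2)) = d - 2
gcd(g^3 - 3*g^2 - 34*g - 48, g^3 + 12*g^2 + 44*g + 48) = g + 2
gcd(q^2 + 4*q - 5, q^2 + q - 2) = q - 1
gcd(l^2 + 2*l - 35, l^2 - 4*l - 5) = l - 5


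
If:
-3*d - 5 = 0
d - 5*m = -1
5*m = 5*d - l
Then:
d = -5/3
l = -23/3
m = -2/15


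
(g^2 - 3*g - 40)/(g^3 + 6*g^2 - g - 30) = (g - 8)/(g^2 + g - 6)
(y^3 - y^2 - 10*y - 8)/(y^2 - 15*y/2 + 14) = 2*(y^2 + 3*y + 2)/(2*y - 7)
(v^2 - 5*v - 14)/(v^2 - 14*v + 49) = (v + 2)/(v - 7)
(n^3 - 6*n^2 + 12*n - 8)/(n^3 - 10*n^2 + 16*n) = (n^2 - 4*n + 4)/(n*(n - 8))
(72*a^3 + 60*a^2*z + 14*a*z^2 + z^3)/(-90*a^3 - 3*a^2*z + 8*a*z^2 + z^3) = (12*a^2 + 8*a*z + z^2)/(-15*a^2 + 2*a*z + z^2)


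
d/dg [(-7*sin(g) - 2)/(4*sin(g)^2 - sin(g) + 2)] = (28*sin(g)^2 + 16*sin(g) - 16)*cos(g)/(4*sin(g)^2 - sin(g) + 2)^2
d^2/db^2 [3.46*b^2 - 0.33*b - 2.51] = 6.92000000000000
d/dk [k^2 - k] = 2*k - 1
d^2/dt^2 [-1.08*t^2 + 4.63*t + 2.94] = -2.16000000000000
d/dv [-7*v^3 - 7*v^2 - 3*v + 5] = -21*v^2 - 14*v - 3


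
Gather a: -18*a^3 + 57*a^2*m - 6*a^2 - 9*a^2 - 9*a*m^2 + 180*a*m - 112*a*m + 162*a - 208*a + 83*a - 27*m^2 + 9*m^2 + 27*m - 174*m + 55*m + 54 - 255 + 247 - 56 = -18*a^3 + a^2*(57*m - 15) + a*(-9*m^2 + 68*m + 37) - 18*m^2 - 92*m - 10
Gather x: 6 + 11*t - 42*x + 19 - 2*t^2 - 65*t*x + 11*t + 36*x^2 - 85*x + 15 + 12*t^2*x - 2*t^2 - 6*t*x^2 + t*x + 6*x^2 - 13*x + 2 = -4*t^2 + 22*t + x^2*(42 - 6*t) + x*(12*t^2 - 64*t - 140) + 42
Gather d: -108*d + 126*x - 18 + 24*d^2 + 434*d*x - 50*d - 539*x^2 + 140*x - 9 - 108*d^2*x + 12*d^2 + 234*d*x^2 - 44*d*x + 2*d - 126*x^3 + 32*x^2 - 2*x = d^2*(36 - 108*x) + d*(234*x^2 + 390*x - 156) - 126*x^3 - 507*x^2 + 264*x - 27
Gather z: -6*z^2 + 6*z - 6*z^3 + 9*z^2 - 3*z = -6*z^3 + 3*z^2 + 3*z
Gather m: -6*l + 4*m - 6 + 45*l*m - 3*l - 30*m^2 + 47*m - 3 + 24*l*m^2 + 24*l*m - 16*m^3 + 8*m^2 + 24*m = -9*l - 16*m^3 + m^2*(24*l - 22) + m*(69*l + 75) - 9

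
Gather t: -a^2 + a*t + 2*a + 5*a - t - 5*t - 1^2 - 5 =-a^2 + 7*a + t*(a - 6) - 6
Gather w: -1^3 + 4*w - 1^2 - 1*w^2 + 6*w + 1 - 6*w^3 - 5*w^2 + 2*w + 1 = -6*w^3 - 6*w^2 + 12*w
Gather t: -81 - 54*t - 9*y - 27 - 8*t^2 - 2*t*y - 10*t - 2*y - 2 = -8*t^2 + t*(-2*y - 64) - 11*y - 110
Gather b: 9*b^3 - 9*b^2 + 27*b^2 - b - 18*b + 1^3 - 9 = 9*b^3 + 18*b^2 - 19*b - 8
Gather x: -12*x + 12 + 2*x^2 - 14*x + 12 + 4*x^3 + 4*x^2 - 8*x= 4*x^3 + 6*x^2 - 34*x + 24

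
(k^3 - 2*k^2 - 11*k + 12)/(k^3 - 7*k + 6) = (k - 4)/(k - 2)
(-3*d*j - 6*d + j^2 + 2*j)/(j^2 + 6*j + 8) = (-3*d + j)/(j + 4)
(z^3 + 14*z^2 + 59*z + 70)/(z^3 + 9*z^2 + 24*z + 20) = (z + 7)/(z + 2)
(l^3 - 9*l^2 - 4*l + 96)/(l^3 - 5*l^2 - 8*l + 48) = (l - 8)/(l - 4)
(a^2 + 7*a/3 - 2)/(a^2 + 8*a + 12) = (a^2 + 7*a/3 - 2)/(a^2 + 8*a + 12)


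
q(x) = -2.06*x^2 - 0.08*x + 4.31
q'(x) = -4.12*x - 0.08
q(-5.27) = -52.48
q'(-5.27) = 21.63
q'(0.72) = -3.05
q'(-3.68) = 15.08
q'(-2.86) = 11.70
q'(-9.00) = 37.00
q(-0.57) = 3.69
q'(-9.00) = 37.00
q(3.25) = -17.71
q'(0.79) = -3.33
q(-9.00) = -161.83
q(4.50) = -37.76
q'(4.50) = -18.62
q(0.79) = 2.96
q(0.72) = 3.18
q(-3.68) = -23.29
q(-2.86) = -12.31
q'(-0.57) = 2.27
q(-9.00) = -161.83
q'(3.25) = -13.47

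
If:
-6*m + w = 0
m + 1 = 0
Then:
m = -1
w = -6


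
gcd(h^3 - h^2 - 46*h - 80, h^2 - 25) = h + 5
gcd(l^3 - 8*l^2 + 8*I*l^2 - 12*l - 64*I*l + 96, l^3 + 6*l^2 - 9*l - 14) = 1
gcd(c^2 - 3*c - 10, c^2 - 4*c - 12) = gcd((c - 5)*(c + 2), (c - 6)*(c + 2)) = c + 2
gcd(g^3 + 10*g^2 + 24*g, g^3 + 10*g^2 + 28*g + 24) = g + 6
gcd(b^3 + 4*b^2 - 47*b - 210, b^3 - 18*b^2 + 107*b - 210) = b - 7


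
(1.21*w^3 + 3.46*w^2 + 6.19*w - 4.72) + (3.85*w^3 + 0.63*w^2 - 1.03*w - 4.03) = 5.06*w^3 + 4.09*w^2 + 5.16*w - 8.75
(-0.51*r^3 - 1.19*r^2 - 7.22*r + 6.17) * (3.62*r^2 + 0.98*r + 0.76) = -1.8462*r^5 - 4.8076*r^4 - 27.6902*r^3 + 14.3554*r^2 + 0.5594*r + 4.6892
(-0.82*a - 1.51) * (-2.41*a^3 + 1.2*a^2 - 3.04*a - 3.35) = 1.9762*a^4 + 2.6551*a^3 + 0.6808*a^2 + 7.3374*a + 5.0585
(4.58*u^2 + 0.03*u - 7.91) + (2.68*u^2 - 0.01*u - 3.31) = 7.26*u^2 + 0.02*u - 11.22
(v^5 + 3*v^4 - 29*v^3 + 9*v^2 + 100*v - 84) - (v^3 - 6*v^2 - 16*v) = v^5 + 3*v^4 - 30*v^3 + 15*v^2 + 116*v - 84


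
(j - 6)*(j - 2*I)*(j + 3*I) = j^3 - 6*j^2 + I*j^2 + 6*j - 6*I*j - 36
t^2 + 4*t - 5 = (t - 1)*(t + 5)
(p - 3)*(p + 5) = p^2 + 2*p - 15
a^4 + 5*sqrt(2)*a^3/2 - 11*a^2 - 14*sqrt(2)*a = a*(a - 2*sqrt(2))*(a + sqrt(2))*(a + 7*sqrt(2)/2)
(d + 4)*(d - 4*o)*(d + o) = d^3 - 3*d^2*o + 4*d^2 - 4*d*o^2 - 12*d*o - 16*o^2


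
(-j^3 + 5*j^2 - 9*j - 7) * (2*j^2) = -2*j^5 + 10*j^4 - 18*j^3 - 14*j^2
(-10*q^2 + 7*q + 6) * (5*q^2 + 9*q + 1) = -50*q^4 - 55*q^3 + 83*q^2 + 61*q + 6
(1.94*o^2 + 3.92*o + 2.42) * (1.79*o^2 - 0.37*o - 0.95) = 3.4726*o^4 + 6.299*o^3 + 1.0384*o^2 - 4.6194*o - 2.299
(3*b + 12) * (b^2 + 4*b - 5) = 3*b^3 + 24*b^2 + 33*b - 60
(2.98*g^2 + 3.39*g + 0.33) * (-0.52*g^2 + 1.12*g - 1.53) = -1.5496*g^4 + 1.5748*g^3 - 0.934199999999999*g^2 - 4.8171*g - 0.5049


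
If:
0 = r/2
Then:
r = 0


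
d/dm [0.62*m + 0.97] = 0.620000000000000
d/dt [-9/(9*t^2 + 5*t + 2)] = 9*(18*t + 5)/(9*t^2 + 5*t + 2)^2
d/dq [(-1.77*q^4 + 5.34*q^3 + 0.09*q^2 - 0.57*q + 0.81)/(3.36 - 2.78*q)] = (14.7618*q^4 - 53.4792*q^3 + 53.577*q^2 + 0.6048*q + 0.3366)/(7.7284*q^2 - 18.6816*q + 11.2896)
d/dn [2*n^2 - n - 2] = 4*n - 1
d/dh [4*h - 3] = 4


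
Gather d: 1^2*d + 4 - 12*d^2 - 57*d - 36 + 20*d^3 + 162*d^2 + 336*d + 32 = 20*d^3 + 150*d^2 + 280*d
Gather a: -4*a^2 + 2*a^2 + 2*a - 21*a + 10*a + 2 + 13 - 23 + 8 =-2*a^2 - 9*a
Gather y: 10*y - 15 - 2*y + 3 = 8*y - 12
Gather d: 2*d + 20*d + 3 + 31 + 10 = 22*d + 44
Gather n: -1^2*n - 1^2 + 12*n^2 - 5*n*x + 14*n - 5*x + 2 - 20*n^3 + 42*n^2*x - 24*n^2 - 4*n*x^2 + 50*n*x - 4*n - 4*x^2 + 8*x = -20*n^3 + n^2*(42*x - 12) + n*(-4*x^2 + 45*x + 9) - 4*x^2 + 3*x + 1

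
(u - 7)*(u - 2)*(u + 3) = u^3 - 6*u^2 - 13*u + 42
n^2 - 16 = (n - 4)*(n + 4)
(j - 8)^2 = j^2 - 16*j + 64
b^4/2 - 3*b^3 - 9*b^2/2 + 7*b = b*(b/2 + 1)*(b - 7)*(b - 1)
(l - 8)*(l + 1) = l^2 - 7*l - 8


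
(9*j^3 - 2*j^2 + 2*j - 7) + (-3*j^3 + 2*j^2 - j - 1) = 6*j^3 + j - 8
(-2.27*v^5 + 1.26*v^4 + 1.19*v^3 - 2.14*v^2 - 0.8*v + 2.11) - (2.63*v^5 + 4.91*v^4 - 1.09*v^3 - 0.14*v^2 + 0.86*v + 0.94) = -4.9*v^5 - 3.65*v^4 + 2.28*v^3 - 2.0*v^2 - 1.66*v + 1.17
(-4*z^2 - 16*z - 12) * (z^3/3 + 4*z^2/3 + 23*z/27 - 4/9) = -4*z^5/3 - 32*z^4/3 - 776*z^3/27 - 752*z^2/27 - 28*z/9 + 16/3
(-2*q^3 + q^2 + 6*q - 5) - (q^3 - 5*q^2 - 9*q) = -3*q^3 + 6*q^2 + 15*q - 5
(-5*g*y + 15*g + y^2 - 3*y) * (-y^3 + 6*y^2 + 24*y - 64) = 5*g*y^4 - 45*g*y^3 - 30*g*y^2 + 680*g*y - 960*g - y^5 + 9*y^4 + 6*y^3 - 136*y^2 + 192*y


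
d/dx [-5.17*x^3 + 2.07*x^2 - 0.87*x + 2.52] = -15.51*x^2 + 4.14*x - 0.87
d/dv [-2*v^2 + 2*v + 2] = 2 - 4*v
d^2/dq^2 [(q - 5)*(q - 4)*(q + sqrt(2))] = 6*q - 18 + 2*sqrt(2)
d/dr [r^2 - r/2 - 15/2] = 2*r - 1/2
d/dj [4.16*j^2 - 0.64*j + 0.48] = 8.32*j - 0.64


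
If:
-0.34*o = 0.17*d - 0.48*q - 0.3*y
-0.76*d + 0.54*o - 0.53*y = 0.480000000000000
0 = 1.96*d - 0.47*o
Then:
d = 0.355248146035368*y + 0.321734169994295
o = 1.48146035367941*y + 1.34169994295493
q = 0.550184802243773*y + 1.06431831146606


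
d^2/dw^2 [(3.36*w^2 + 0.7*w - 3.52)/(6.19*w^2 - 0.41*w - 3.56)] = (70.697228*w^3 - 364.982208*w^2 + 146.153328*w - 73.196528)/(237.176659*w^6 - 47.128803*w^5 - 406.094331*w^4 + 54.140623*w^3 + 233.553444*w^2 - 15.588528*w - 45.118016)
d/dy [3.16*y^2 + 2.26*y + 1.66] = 6.32*y + 2.26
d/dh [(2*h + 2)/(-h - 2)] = -2/(h + 2)^2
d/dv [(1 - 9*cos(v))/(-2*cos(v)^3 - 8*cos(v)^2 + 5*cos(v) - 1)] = (36*cos(v)^3 + 66*cos(v)^2 - 16*cos(v) - 4)*sin(v)/(2*cos(v)^3 + 8*cos(v)^2 - 5*cos(v) + 1)^2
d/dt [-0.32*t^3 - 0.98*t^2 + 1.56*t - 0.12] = -0.96*t^2 - 1.96*t + 1.56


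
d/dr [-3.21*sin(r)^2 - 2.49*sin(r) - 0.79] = -(6.42*sin(r) + 2.49)*cos(r)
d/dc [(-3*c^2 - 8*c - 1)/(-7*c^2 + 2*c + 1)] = 2*(-31*c^2 - 10*c - 3)/(49*c^4 - 28*c^3 - 10*c^2 + 4*c + 1)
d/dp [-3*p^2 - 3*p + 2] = -6*p - 3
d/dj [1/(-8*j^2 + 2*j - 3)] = 2*(8*j - 1)/(8*j^2 - 2*j + 3)^2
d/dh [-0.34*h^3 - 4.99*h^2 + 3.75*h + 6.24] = -1.02*h^2 - 9.98*h + 3.75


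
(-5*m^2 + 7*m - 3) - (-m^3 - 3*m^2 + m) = m^3 - 2*m^2 + 6*m - 3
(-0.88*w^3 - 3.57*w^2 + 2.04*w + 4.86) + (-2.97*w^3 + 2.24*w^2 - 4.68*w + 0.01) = -3.85*w^3 - 1.33*w^2 - 2.64*w + 4.87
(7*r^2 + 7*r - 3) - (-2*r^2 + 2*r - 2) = 9*r^2 + 5*r - 1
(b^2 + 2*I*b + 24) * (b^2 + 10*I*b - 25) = b^4 + 12*I*b^3 - 21*b^2 + 190*I*b - 600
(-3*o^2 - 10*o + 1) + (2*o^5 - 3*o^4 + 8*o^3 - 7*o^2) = 2*o^5 - 3*o^4 + 8*o^3 - 10*o^2 - 10*o + 1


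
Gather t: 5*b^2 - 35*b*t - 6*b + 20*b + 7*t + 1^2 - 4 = 5*b^2 + 14*b + t*(7 - 35*b) - 3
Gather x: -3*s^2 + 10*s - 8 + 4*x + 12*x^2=-3*s^2 + 10*s + 12*x^2 + 4*x - 8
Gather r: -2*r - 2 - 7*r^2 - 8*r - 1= -7*r^2 - 10*r - 3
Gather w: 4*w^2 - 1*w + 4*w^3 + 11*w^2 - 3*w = 4*w^3 + 15*w^2 - 4*w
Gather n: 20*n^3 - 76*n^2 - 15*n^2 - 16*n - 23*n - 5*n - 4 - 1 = 20*n^3 - 91*n^2 - 44*n - 5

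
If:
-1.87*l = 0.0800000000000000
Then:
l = -0.04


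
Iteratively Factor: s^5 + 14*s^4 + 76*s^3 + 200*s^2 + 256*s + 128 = (s + 2)*(s^4 + 12*s^3 + 52*s^2 + 96*s + 64) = (s + 2)^2*(s^3 + 10*s^2 + 32*s + 32) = (s + 2)^2*(s + 4)*(s^2 + 6*s + 8) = (s + 2)^3*(s + 4)*(s + 4)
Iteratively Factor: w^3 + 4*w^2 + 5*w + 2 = (w + 1)*(w^2 + 3*w + 2) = (w + 1)*(w + 2)*(w + 1)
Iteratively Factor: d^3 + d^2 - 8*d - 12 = (d + 2)*(d^2 - d - 6) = (d + 2)^2*(d - 3)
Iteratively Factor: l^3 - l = (l + 1)*(l^2 - l) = l*(l + 1)*(l - 1)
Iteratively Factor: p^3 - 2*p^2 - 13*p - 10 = (p + 2)*(p^2 - 4*p - 5) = (p - 5)*(p + 2)*(p + 1)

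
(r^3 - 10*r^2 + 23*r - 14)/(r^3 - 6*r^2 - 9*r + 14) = (r - 2)/(r + 2)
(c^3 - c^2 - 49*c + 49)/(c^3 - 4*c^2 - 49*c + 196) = (c - 1)/(c - 4)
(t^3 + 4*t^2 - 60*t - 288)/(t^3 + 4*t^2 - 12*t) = (t^2 - 2*t - 48)/(t*(t - 2))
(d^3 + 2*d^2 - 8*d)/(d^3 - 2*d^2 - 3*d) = (-d^2 - 2*d + 8)/(-d^2 + 2*d + 3)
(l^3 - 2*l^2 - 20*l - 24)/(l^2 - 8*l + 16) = (l^3 - 2*l^2 - 20*l - 24)/(l^2 - 8*l + 16)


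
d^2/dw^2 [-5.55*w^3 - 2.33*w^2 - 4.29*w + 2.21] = -33.3*w - 4.66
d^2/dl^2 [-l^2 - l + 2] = -2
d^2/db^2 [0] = 0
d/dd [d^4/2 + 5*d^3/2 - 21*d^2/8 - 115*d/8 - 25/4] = 2*d^3 + 15*d^2/2 - 21*d/4 - 115/8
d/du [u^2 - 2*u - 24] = 2*u - 2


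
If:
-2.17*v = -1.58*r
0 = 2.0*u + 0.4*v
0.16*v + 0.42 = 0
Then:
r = -3.61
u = 0.52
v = -2.62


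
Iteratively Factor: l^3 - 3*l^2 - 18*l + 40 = (l - 5)*(l^2 + 2*l - 8) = (l - 5)*(l + 4)*(l - 2)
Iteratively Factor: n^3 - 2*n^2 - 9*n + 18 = (n + 3)*(n^2 - 5*n + 6) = (n - 2)*(n + 3)*(n - 3)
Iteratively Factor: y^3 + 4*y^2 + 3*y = (y)*(y^2 + 4*y + 3) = y*(y + 1)*(y + 3)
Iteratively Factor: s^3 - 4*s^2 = (s)*(s^2 - 4*s) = s*(s - 4)*(s)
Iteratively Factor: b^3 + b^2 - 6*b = (b)*(b^2 + b - 6) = b*(b + 3)*(b - 2)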